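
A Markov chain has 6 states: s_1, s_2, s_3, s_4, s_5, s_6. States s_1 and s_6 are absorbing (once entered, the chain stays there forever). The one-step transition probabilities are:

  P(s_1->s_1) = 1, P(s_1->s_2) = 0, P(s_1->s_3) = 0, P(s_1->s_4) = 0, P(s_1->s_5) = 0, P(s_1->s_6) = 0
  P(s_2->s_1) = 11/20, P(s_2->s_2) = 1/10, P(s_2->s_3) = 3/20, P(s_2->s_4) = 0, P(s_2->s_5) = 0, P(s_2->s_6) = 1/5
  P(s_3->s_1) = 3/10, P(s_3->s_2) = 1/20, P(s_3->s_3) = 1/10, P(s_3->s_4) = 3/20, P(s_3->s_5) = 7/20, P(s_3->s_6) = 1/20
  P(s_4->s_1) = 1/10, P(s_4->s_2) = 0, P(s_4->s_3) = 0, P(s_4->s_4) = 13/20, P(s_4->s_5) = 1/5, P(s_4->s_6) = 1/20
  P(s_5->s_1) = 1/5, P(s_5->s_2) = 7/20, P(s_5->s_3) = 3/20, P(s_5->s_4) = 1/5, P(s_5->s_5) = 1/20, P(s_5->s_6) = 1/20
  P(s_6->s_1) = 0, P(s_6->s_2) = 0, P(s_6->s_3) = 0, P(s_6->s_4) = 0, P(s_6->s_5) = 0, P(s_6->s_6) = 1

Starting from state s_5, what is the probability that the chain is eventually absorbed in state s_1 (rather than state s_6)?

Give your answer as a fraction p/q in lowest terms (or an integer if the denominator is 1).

Let a_i = P(absorbed in s_1 | start in state i).
Boundary conditions: a_s_1 = 1, a_s_6 = 0.
For each transient state i, a_i = sum_j P(i->j) * a_j:
  a_s_2 = 11/20*a_s_1 + 1/10*a_s_2 + 3/20*a_s_3 + 0*a_s_4 + 0*a_s_5 + 1/5*a_s_6
  a_s_3 = 3/10*a_s_1 + 1/20*a_s_2 + 1/10*a_s_3 + 3/20*a_s_4 + 7/20*a_s_5 + 1/20*a_s_6
  a_s_4 = 1/10*a_s_1 + 0*a_s_2 + 0*a_s_3 + 13/20*a_s_4 + 1/5*a_s_5 + 1/20*a_s_6
  a_s_5 = 1/5*a_s_1 + 7/20*a_s_2 + 3/20*a_s_3 + 1/5*a_s_4 + 1/20*a_s_5 + 1/20*a_s_6

Substituting a_s_1 = 1 and a_s_6 = 0, rearrange to (I - Q) a = r where r[i] = P(i -> s_1):
  [9/10, -3/20, 0, 0] . (a_s_2, a_s_3, a_s_4, a_s_5) = 11/20
  [-1/20, 9/10, -3/20, -7/20] . (a_s_2, a_s_3, a_s_4, a_s_5) = 3/10
  [0, 0, 7/20, -1/5] . (a_s_2, a_s_3, a_s_4, a_s_5) = 1/10
  [-7/20, -3/20, -1/5, 19/20] . (a_s_2, a_s_3, a_s_4, a_s_5) = 1/5

Solving yields:
  a_s_2 = 8167/10994
  a_s_3 = 13036/16491
  a_s_4 = 3960/5497
  a_s_5 = 8363/10994

Starting state is s_5, so the absorption probability is a_s_5 = 8363/10994.

Answer: 8363/10994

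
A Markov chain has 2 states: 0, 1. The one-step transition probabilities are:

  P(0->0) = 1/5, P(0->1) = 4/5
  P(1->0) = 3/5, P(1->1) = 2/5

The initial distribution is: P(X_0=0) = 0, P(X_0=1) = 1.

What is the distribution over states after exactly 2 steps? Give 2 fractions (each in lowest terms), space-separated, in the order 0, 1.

Answer: 9/25 16/25

Derivation:
Propagating the distribution step by step (d_{t+1} = d_t * P):
d_0 = (0=0, 1=1)
  d_1[0] = 0*1/5 + 1*3/5 = 3/5
  d_1[1] = 0*4/5 + 1*2/5 = 2/5
d_1 = (0=3/5, 1=2/5)
  d_2[0] = 3/5*1/5 + 2/5*3/5 = 9/25
  d_2[1] = 3/5*4/5 + 2/5*2/5 = 16/25
d_2 = (0=9/25, 1=16/25)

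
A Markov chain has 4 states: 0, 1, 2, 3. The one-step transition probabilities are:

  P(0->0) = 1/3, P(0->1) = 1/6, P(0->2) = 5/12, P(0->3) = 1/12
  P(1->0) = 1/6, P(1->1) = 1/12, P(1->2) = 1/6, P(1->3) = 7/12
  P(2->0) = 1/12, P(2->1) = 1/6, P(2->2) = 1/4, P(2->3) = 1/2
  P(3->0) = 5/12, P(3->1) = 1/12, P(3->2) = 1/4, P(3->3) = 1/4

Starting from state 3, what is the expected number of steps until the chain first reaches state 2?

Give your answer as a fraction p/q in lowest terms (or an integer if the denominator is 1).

Let h_i = expected steps to first reach 2 from state i.
Boundary: h_2 = 0.
First-step equations for the other states:
  h_0 = 1 + 1/3*h_0 + 1/6*h_1 + 5/12*h_2 + 1/12*h_3
  h_1 = 1 + 1/6*h_0 + 1/12*h_1 + 1/6*h_2 + 7/12*h_3
  h_3 = 1 + 5/12*h_0 + 1/12*h_1 + 1/4*h_2 + 1/4*h_3

Substituting h_2 = 0 and rearranging gives the linear system (I - Q) h = 1:
  [2/3, -1/6, -1/12] . (h_0, h_1, h_3) = 1
  [-1/6, 11/12, -7/12] . (h_0, h_1, h_3) = 1
  [-5/12, -1/12, 3/4] . (h_0, h_1, h_3) = 1

Solving yields:
  h_0 = 544/191
  h_1 = 712/191
  h_3 = 636/191

Starting state is 3, so the expected hitting time is h_3 = 636/191.

Answer: 636/191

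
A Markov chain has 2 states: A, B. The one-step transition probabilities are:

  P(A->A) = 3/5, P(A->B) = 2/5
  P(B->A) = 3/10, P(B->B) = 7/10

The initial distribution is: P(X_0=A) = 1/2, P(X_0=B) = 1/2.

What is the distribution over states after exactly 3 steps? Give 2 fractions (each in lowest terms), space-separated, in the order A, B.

Answer: 861/2000 1139/2000

Derivation:
Propagating the distribution step by step (d_{t+1} = d_t * P):
d_0 = (A=1/2, B=1/2)
  d_1[A] = 1/2*3/5 + 1/2*3/10 = 9/20
  d_1[B] = 1/2*2/5 + 1/2*7/10 = 11/20
d_1 = (A=9/20, B=11/20)
  d_2[A] = 9/20*3/5 + 11/20*3/10 = 87/200
  d_2[B] = 9/20*2/5 + 11/20*7/10 = 113/200
d_2 = (A=87/200, B=113/200)
  d_3[A] = 87/200*3/5 + 113/200*3/10 = 861/2000
  d_3[B] = 87/200*2/5 + 113/200*7/10 = 1139/2000
d_3 = (A=861/2000, B=1139/2000)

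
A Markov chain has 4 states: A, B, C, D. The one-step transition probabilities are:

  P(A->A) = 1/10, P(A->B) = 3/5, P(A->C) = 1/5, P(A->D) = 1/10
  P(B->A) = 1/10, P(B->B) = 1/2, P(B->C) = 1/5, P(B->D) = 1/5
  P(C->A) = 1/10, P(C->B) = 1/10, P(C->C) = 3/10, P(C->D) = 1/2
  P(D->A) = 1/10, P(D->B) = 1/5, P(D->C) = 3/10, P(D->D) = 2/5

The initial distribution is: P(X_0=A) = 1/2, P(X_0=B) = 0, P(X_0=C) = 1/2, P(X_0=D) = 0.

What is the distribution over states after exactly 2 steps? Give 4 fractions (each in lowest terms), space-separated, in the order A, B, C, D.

Propagating the distribution step by step (d_{t+1} = d_t * P):
d_0 = (A=1/2, B=0, C=1/2, D=0)
  d_1[A] = 1/2*1/10 + 0*1/10 + 1/2*1/10 + 0*1/10 = 1/10
  d_1[B] = 1/2*3/5 + 0*1/2 + 1/2*1/10 + 0*1/5 = 7/20
  d_1[C] = 1/2*1/5 + 0*1/5 + 1/2*3/10 + 0*3/10 = 1/4
  d_1[D] = 1/2*1/10 + 0*1/5 + 1/2*1/2 + 0*2/5 = 3/10
d_1 = (A=1/10, B=7/20, C=1/4, D=3/10)
  d_2[A] = 1/10*1/10 + 7/20*1/10 + 1/4*1/10 + 3/10*1/10 = 1/10
  d_2[B] = 1/10*3/5 + 7/20*1/2 + 1/4*1/10 + 3/10*1/5 = 8/25
  d_2[C] = 1/10*1/5 + 7/20*1/5 + 1/4*3/10 + 3/10*3/10 = 51/200
  d_2[D] = 1/10*1/10 + 7/20*1/5 + 1/4*1/2 + 3/10*2/5 = 13/40
d_2 = (A=1/10, B=8/25, C=51/200, D=13/40)

Answer: 1/10 8/25 51/200 13/40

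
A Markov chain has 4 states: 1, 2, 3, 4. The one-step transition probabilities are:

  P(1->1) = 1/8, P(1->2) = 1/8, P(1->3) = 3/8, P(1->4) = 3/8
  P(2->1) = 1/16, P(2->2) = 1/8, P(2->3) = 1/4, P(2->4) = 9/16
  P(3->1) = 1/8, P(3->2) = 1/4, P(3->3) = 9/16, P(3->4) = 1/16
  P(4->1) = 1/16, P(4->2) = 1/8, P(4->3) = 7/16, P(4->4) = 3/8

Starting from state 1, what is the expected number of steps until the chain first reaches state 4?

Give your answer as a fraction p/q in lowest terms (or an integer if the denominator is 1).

Answer: 1696/463

Derivation:
Let h_i = expected steps to first reach 4 from state i.
Boundary: h_4 = 0.
First-step equations for the other states:
  h_1 = 1 + 1/8*h_1 + 1/8*h_2 + 3/8*h_3 + 3/8*h_4
  h_2 = 1 + 1/16*h_1 + 1/8*h_2 + 1/4*h_3 + 9/16*h_4
  h_3 = 1 + 1/8*h_1 + 1/4*h_2 + 9/16*h_3 + 1/16*h_4

Substituting h_4 = 0 and rearranging gives the linear system (I - Q) h = 1:
  [7/8, -1/8, -3/8] . (h_1, h_2, h_3) = 1
  [-1/16, 7/8, -1/4] . (h_1, h_2, h_3) = 1
  [-1/8, -1/4, 7/16] . (h_1, h_2, h_3) = 1

Solving yields:
  h_1 = 1696/463
  h_2 = 1304/463
  h_3 = 2288/463

Starting state is 1, so the expected hitting time is h_1 = 1696/463.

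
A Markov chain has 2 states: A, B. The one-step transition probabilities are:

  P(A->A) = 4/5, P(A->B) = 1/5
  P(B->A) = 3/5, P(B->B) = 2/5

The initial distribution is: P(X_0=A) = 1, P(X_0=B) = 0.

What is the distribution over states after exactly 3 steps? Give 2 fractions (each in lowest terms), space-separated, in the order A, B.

Propagating the distribution step by step (d_{t+1} = d_t * P):
d_0 = (A=1, B=0)
  d_1[A] = 1*4/5 + 0*3/5 = 4/5
  d_1[B] = 1*1/5 + 0*2/5 = 1/5
d_1 = (A=4/5, B=1/5)
  d_2[A] = 4/5*4/5 + 1/5*3/5 = 19/25
  d_2[B] = 4/5*1/5 + 1/5*2/5 = 6/25
d_2 = (A=19/25, B=6/25)
  d_3[A] = 19/25*4/5 + 6/25*3/5 = 94/125
  d_3[B] = 19/25*1/5 + 6/25*2/5 = 31/125
d_3 = (A=94/125, B=31/125)

Answer: 94/125 31/125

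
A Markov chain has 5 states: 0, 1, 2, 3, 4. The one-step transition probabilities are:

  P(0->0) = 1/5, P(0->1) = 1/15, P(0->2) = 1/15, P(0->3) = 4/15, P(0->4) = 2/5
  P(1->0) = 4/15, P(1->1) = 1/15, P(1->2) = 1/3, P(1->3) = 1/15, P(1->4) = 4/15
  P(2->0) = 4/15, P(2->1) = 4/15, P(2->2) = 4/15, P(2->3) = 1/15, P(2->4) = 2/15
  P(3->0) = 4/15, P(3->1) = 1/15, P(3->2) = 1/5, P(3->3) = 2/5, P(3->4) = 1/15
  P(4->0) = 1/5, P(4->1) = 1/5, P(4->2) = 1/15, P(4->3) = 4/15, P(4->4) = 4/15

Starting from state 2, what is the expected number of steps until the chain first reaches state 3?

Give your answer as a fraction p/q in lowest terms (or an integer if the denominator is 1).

Let h_i = expected steps to first reach 3 from state i.
Boundary: h_3 = 0.
First-step equations for the other states:
  h_0 = 1 + 1/5*h_0 + 1/15*h_1 + 1/15*h_2 + 4/15*h_3 + 2/5*h_4
  h_1 = 1 + 4/15*h_0 + 1/15*h_1 + 1/3*h_2 + 1/15*h_3 + 4/15*h_4
  h_2 = 1 + 4/15*h_0 + 4/15*h_1 + 4/15*h_2 + 1/15*h_3 + 2/15*h_4
  h_4 = 1 + 1/5*h_0 + 1/5*h_1 + 1/15*h_2 + 4/15*h_3 + 4/15*h_4

Substituting h_3 = 0 and rearranging gives the linear system (I - Q) h = 1:
  [4/5, -1/15, -1/15, -2/5] . (h_0, h_1, h_2, h_4) = 1
  [-4/15, 14/15, -1/3, -4/15] . (h_0, h_1, h_2, h_4) = 1
  [-4/15, -4/15, 11/15, -2/15] . (h_0, h_1, h_2, h_4) = 1
  [-1/5, -1/5, -1/15, 11/15] . (h_0, h_1, h_2, h_4) = 1

Solving yields:
  h_0 = 22020/4723
  h_1 = 28140/4723
  h_2 = 28815/4723
  h_4 = 22740/4723

Starting state is 2, so the expected hitting time is h_2 = 28815/4723.

Answer: 28815/4723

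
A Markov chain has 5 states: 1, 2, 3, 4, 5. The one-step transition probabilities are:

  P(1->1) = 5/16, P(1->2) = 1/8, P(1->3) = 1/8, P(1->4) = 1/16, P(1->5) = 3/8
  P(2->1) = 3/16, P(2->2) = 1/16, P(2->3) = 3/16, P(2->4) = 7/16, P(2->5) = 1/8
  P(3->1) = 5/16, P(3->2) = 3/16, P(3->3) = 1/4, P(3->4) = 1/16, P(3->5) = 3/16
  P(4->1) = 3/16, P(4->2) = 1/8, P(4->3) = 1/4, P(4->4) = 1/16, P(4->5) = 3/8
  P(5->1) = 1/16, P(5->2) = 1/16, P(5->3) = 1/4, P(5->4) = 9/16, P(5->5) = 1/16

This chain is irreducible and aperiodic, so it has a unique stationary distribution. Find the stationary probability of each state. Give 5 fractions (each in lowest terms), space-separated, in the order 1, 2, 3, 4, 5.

The stationary distribution satisfies pi = pi * P, i.e.:
  pi_1 = 5/16*pi_1 + 3/16*pi_2 + 5/16*pi_3 + 3/16*pi_4 + 1/16*pi_5
  pi_2 = 1/8*pi_1 + 1/16*pi_2 + 3/16*pi_3 + 1/8*pi_4 + 1/16*pi_5
  pi_3 = 1/8*pi_1 + 3/16*pi_2 + 1/4*pi_3 + 1/4*pi_4 + 1/4*pi_5
  pi_4 = 1/16*pi_1 + 7/16*pi_2 + 1/16*pi_3 + 1/16*pi_4 + 9/16*pi_5
  pi_5 = 3/8*pi_1 + 1/8*pi_2 + 3/16*pi_3 + 3/8*pi_4 + 1/16*pi_5
with normalization: pi_1 + pi_2 + pi_3 + pi_4 + pi_5 = 1.

Using the first 4 balance equations plus normalization, the linear system A*pi = b is:
  [-11/16, 3/16, 5/16, 3/16, 1/16] . pi = 0
  [1/8, -15/16, 3/16, 1/8, 1/16] . pi = 0
  [1/8, 3/16, -3/4, 1/4, 1/4] . pi = 0
  [1/16, 7/16, 1/16, -15/16, 9/16] . pi = 0
  [1, 1, 1, 1, 1] . pi = 1

Solving yields:
  pi_1 = 2147/10130
  pi_2 = 591/5065
  pi_3 = 8761/40520
  pi_4 = 4509/20260
  pi_5 = 1885/8104

Verification (pi * P):
  2147/10130*5/16 + 591/5065*3/16 + 8761/40520*5/16 + 4509/20260*3/16 + 1885/8104*1/16 = 2147/10130 = pi_1  (ok)
  2147/10130*1/8 + 591/5065*1/16 + 8761/40520*3/16 + 4509/20260*1/8 + 1885/8104*1/16 = 591/5065 = pi_2  (ok)
  2147/10130*1/8 + 591/5065*3/16 + 8761/40520*1/4 + 4509/20260*1/4 + 1885/8104*1/4 = 8761/40520 = pi_3  (ok)
  2147/10130*1/16 + 591/5065*7/16 + 8761/40520*1/16 + 4509/20260*1/16 + 1885/8104*9/16 = 4509/20260 = pi_4  (ok)
  2147/10130*3/8 + 591/5065*1/8 + 8761/40520*3/16 + 4509/20260*3/8 + 1885/8104*1/16 = 1885/8104 = pi_5  (ok)

Answer: 2147/10130 591/5065 8761/40520 4509/20260 1885/8104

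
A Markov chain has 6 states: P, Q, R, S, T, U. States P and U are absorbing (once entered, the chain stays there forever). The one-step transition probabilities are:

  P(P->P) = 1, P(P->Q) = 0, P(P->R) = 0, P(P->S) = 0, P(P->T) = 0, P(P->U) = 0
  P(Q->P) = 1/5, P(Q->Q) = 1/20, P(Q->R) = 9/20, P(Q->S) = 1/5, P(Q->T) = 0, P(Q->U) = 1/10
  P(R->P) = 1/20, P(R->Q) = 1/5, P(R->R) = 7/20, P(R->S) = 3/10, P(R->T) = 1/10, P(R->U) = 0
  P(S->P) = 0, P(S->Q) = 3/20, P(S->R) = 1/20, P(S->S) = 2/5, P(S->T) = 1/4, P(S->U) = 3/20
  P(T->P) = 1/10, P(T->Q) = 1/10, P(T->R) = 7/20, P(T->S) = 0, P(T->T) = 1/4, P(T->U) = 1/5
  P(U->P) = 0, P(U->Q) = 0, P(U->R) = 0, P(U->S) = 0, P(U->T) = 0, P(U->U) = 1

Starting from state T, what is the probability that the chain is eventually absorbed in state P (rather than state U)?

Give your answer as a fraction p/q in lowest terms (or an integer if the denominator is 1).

Let a_i = P(absorbed in P | start in state i).
Boundary conditions: a_P = 1, a_U = 0.
For each transient state i, a_i = sum_j P(i->j) * a_j:
  a_Q = 1/5*a_P + 1/20*a_Q + 9/20*a_R + 1/5*a_S + 0*a_T + 1/10*a_U
  a_R = 1/20*a_P + 1/5*a_Q + 7/20*a_R + 3/10*a_S + 1/10*a_T + 0*a_U
  a_S = 0*a_P + 3/20*a_Q + 1/20*a_R + 2/5*a_S + 1/4*a_T + 3/20*a_U
  a_T = 1/10*a_P + 1/10*a_Q + 7/20*a_R + 0*a_S + 1/4*a_T + 1/5*a_U

Substituting a_P = 1 and a_U = 0, rearrange to (I - Q) a = r where r[i] = P(i -> P):
  [19/20, -9/20, -1/5, 0] . (a_Q, a_R, a_S, a_T) = 1/5
  [-1/5, 13/20, -3/10, -1/10] . (a_Q, a_R, a_S, a_T) = 1/20
  [-3/20, -1/20, 3/5, -1/4] . (a_Q, a_R, a_S, a_T) = 0
  [-1/10, -7/20, 0, 3/4] . (a_Q, a_R, a_S, a_T) = 1/10

Solving yields:
  a_Q = 416/853
  a_R = 4878/11089
  a_S = 7247/22178
  a_T = 4476/11089

Starting state is T, so the absorption probability is a_T = 4476/11089.

Answer: 4476/11089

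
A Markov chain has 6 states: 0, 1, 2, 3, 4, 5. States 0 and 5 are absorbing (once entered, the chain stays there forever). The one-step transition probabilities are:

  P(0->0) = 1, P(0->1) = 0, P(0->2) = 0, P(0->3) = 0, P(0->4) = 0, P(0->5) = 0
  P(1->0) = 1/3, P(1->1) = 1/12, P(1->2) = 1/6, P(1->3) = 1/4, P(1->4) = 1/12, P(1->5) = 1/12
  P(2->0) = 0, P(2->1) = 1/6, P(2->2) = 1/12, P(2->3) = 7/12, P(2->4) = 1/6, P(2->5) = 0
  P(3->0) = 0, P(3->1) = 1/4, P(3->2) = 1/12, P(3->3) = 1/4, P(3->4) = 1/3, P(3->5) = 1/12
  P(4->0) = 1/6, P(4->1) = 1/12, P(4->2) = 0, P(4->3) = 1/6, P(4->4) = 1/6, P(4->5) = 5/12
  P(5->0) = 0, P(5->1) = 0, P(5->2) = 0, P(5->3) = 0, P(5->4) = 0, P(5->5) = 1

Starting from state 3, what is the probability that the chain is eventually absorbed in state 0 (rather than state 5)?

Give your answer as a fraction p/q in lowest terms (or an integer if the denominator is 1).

Let a_i = P(absorbed in 0 | start in state i).
Boundary conditions: a_0 = 1, a_5 = 0.
For each transient state i, a_i = sum_j P(i->j) * a_j:
  a_1 = 1/3*a_0 + 1/12*a_1 + 1/6*a_2 + 1/4*a_3 + 1/12*a_4 + 1/12*a_5
  a_2 = 0*a_0 + 1/6*a_1 + 1/12*a_2 + 7/12*a_3 + 1/6*a_4 + 0*a_5
  a_3 = 0*a_0 + 1/4*a_1 + 1/12*a_2 + 1/4*a_3 + 1/3*a_4 + 1/12*a_5
  a_4 = 1/6*a_0 + 1/12*a_1 + 0*a_2 + 1/6*a_3 + 1/6*a_4 + 5/12*a_5

Substituting a_0 = 1 and a_5 = 0, rearrange to (I - Q) a = r where r[i] = P(i -> 0):
  [11/12, -1/6, -1/4, -1/12] . (a_1, a_2, a_3, a_4) = 1/3
  [-1/6, 11/12, -7/12, -1/6] . (a_1, a_2, a_3, a_4) = 0
  [-1/4, -1/12, 3/4, -1/3] . (a_1, a_2, a_3, a_4) = 0
  [-1/12, 0, -1/6, 5/6] . (a_1, a_2, a_3, a_4) = 1/6

Solving yields:
  a_1 = 1978/3447
  a_2 = 1415/3447
  a_3 = 443/1149
  a_4 = 1153/3447

Starting state is 3, so the absorption probability is a_3 = 443/1149.

Answer: 443/1149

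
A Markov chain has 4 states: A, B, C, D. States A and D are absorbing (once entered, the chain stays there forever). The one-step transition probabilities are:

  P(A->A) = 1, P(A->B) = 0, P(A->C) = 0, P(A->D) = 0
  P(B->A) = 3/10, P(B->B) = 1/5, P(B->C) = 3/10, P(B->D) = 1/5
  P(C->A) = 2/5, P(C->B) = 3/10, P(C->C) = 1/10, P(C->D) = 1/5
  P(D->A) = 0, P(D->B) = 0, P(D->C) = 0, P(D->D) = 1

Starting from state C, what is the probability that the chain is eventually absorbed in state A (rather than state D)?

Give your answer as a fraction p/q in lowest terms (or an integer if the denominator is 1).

Answer: 41/63

Derivation:
Let a_i = P(absorbed in A | start in state i).
Boundary conditions: a_A = 1, a_D = 0.
For each transient state i, a_i = sum_j P(i->j) * a_j:
  a_B = 3/10*a_A + 1/5*a_B + 3/10*a_C + 1/5*a_D
  a_C = 2/5*a_A + 3/10*a_B + 1/10*a_C + 1/5*a_D

Substituting a_A = 1 and a_D = 0, rearrange to (I - Q) a = r where r[i] = P(i -> A):
  [4/5, -3/10] . (a_B, a_C) = 3/10
  [-3/10, 9/10] . (a_B, a_C) = 2/5

Solving yields:
  a_B = 13/21
  a_C = 41/63

Starting state is C, so the absorption probability is a_C = 41/63.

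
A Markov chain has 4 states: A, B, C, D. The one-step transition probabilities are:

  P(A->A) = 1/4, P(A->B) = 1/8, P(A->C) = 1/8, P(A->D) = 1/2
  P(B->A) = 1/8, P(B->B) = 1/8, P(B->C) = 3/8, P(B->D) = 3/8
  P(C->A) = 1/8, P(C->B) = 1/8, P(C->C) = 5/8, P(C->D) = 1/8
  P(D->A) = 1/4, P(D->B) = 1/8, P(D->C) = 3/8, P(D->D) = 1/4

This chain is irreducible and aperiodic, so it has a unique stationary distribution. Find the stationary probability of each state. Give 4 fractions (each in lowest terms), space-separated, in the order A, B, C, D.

The stationary distribution satisfies pi = pi * P, i.e.:
  pi_A = 1/4*pi_A + 1/8*pi_B + 1/8*pi_C + 1/4*pi_D
  pi_B = 1/8*pi_A + 1/8*pi_B + 1/8*pi_C + 1/8*pi_D
  pi_C = 1/8*pi_A + 3/8*pi_B + 5/8*pi_C + 3/8*pi_D
  pi_D = 1/2*pi_A + 3/8*pi_B + 1/8*pi_C + 1/4*pi_D
with normalization: pi_A + pi_B + pi_C + pi_D = 1.

Using the first 3 balance equations plus normalization, the linear system A*pi = b is:
  [-3/4, 1/8, 1/8, 1/4] . pi = 0
  [1/8, -7/8, 1/8, 1/8] . pi = 0
  [1/8, 3/8, -3/8, 3/8] . pi = 0
  [1, 1, 1, 1] . pi = 1

Solving yields:
  pi_A = 33/184
  pi_B = 1/8
  pi_C = 81/184
  pi_D = 47/184

Verification (pi * P):
  33/184*1/4 + 1/8*1/8 + 81/184*1/8 + 47/184*1/4 = 33/184 = pi_A  (ok)
  33/184*1/8 + 1/8*1/8 + 81/184*1/8 + 47/184*1/8 = 1/8 = pi_B  (ok)
  33/184*1/8 + 1/8*3/8 + 81/184*5/8 + 47/184*3/8 = 81/184 = pi_C  (ok)
  33/184*1/2 + 1/8*3/8 + 81/184*1/8 + 47/184*1/4 = 47/184 = pi_D  (ok)

Answer: 33/184 1/8 81/184 47/184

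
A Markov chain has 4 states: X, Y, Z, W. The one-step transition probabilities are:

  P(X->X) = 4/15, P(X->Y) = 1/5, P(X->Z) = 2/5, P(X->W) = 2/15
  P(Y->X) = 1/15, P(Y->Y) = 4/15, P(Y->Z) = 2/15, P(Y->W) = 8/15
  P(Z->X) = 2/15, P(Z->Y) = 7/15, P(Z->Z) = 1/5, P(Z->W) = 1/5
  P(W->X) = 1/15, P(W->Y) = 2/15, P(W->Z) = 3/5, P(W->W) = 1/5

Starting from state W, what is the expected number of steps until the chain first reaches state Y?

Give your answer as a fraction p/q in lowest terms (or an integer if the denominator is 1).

Answer: 255/71

Derivation:
Let h_i = expected steps to first reach Y from state i.
Boundary: h_Y = 0.
First-step equations for the other states:
  h_X = 1 + 4/15*h_X + 1/5*h_Y + 2/5*h_Z + 2/15*h_W
  h_Z = 1 + 2/15*h_X + 7/15*h_Y + 1/5*h_Z + 1/5*h_W
  h_W = 1 + 1/15*h_X + 2/15*h_Y + 3/5*h_Z + 1/5*h_W

Substituting h_Y = 0 and rearranging gives the linear system (I - Q) h = 1:
  [11/15, -2/5, -2/15] . (h_X, h_Z, h_W) = 1
  [-2/15, 4/5, -1/5] . (h_X, h_Z, h_W) = 1
  [-1/15, -3/5, 4/5] . (h_X, h_Z, h_W) = 1

Solving yields:
  h_X = 249/71
  h_Z = 194/71
  h_W = 255/71

Starting state is W, so the expected hitting time is h_W = 255/71.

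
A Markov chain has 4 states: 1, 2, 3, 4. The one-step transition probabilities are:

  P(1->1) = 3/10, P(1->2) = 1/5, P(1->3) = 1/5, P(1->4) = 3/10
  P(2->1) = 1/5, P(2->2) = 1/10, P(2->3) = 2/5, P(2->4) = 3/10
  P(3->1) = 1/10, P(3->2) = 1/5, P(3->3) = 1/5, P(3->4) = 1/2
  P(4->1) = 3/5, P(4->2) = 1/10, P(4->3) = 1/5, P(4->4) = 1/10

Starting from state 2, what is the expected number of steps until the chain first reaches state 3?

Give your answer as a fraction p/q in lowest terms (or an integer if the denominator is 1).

Let h_i = expected steps to first reach 3 from state i.
Boundary: h_3 = 0.
First-step equations for the other states:
  h_1 = 1 + 3/10*h_1 + 1/5*h_2 + 1/5*h_3 + 3/10*h_4
  h_2 = 1 + 1/5*h_1 + 1/10*h_2 + 2/5*h_3 + 3/10*h_4
  h_4 = 1 + 3/5*h_1 + 1/10*h_2 + 1/5*h_3 + 1/10*h_4

Substituting h_3 = 0 and rearranging gives the linear system (I - Q) h = 1:
  [7/10, -1/5, -3/10] . (h_1, h_2, h_4) = 1
  [-1/5, 9/10, -3/10] . (h_1, h_2, h_4) = 1
  [-3/5, -1/10, 9/10] . (h_1, h_2, h_4) = 1

Solving yields:
  h_1 = 220/51
  h_2 = 60/17
  h_4 = 670/153

Starting state is 2, so the expected hitting time is h_2 = 60/17.

Answer: 60/17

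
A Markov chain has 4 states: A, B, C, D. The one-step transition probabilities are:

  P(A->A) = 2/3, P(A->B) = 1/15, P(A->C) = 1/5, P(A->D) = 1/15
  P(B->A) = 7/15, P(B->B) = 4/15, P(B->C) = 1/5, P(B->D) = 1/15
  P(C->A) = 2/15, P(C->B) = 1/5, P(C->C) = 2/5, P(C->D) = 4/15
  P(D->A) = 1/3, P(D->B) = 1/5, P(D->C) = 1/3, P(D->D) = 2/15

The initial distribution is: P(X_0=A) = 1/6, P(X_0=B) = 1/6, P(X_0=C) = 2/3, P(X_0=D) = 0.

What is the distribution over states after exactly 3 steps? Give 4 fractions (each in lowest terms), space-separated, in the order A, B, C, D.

Propagating the distribution step by step (d_{t+1} = d_t * P):
d_0 = (A=1/6, B=1/6, C=2/3, D=0)
  d_1[A] = 1/6*2/3 + 1/6*7/15 + 2/3*2/15 + 0*1/3 = 5/18
  d_1[B] = 1/6*1/15 + 1/6*4/15 + 2/3*1/5 + 0*1/5 = 17/90
  d_1[C] = 1/6*1/5 + 1/6*1/5 + 2/3*2/5 + 0*1/3 = 1/3
  d_1[D] = 1/6*1/15 + 1/6*1/15 + 2/3*4/15 + 0*2/15 = 1/5
d_1 = (A=5/18, B=17/90, C=1/3, D=1/5)
  d_2[A] = 5/18*2/3 + 17/90*7/15 + 1/3*2/15 + 1/5*1/3 = 173/450
  d_2[B] = 5/18*1/15 + 17/90*4/15 + 1/3*1/5 + 1/5*1/5 = 79/450
  d_2[C] = 5/18*1/5 + 17/90*1/5 + 1/3*2/5 + 1/5*1/3 = 22/75
  d_2[D] = 5/18*1/15 + 17/90*1/15 + 1/3*4/15 + 1/5*2/15 = 11/75
d_2 = (A=173/450, B=79/450, C=22/75, D=11/75)
  d_3[A] = 173/450*2/3 + 79/450*7/15 + 22/75*2/15 + 11/75*1/3 = 959/2250
  d_3[B] = 173/450*1/15 + 79/450*4/15 + 22/75*1/5 + 11/75*1/5 = 361/2250
  d_3[C] = 173/450*1/5 + 79/450*1/5 + 22/75*2/5 + 11/75*1/3 = 313/1125
  d_3[D] = 173/450*1/15 + 79/450*1/15 + 22/75*4/15 + 11/75*2/15 = 152/1125
d_3 = (A=959/2250, B=361/2250, C=313/1125, D=152/1125)

Answer: 959/2250 361/2250 313/1125 152/1125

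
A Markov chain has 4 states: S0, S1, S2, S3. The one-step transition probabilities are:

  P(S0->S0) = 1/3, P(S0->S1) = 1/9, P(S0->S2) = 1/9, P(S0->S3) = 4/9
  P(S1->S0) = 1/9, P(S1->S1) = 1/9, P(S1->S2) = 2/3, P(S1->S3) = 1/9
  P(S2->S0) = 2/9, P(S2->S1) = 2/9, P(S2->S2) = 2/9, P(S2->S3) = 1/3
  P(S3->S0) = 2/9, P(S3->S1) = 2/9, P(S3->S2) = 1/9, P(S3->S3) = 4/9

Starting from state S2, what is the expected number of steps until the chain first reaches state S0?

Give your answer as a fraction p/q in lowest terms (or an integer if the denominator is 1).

Answer: 5

Derivation:
Let h_i = expected steps to first reach S0 from state i.
Boundary: h_S0 = 0.
First-step equations for the other states:
  h_S1 = 1 + 1/9*h_S0 + 1/9*h_S1 + 2/3*h_S2 + 1/9*h_S3
  h_S2 = 1 + 2/9*h_S0 + 2/9*h_S1 + 2/9*h_S2 + 1/3*h_S3
  h_S3 = 1 + 2/9*h_S0 + 2/9*h_S1 + 1/9*h_S2 + 4/9*h_S3

Substituting h_S0 = 0 and rearranging gives the linear system (I - Q) h = 1:
  [8/9, -2/3, -1/9] . (h_S1, h_S2, h_S3) = 1
  [-2/9, 7/9, -1/3] . (h_S1, h_S2, h_S3) = 1
  [-2/9, -1/9, 5/9] . (h_S1, h_S2, h_S3) = 1

Solving yields:
  h_S1 = 11/2
  h_S2 = 5
  h_S3 = 5

Starting state is S2, so the expected hitting time is h_S2 = 5.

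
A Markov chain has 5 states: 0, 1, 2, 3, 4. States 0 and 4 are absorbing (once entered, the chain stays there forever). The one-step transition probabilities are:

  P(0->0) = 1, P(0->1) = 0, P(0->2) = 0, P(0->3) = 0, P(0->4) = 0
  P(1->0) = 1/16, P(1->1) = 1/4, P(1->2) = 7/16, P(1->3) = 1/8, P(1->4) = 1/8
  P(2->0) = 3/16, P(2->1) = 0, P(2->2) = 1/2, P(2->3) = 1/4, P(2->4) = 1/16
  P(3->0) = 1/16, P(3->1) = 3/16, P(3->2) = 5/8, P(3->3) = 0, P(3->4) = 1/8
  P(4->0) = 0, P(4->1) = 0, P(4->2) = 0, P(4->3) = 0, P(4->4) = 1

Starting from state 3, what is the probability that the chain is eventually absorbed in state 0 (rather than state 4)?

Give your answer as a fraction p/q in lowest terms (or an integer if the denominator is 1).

Answer: 181/308

Derivation:
Let a_i = P(absorbed in 0 | start in state i).
Boundary conditions: a_0 = 1, a_4 = 0.
For each transient state i, a_i = sum_j P(i->j) * a_j:
  a_1 = 1/16*a_0 + 1/4*a_1 + 7/16*a_2 + 1/8*a_3 + 1/8*a_4
  a_2 = 3/16*a_0 + 0*a_1 + 1/2*a_2 + 1/4*a_3 + 1/16*a_4
  a_3 = 1/16*a_0 + 3/16*a_1 + 5/8*a_2 + 0*a_3 + 1/8*a_4

Substituting a_0 = 1 and a_4 = 0, rearrange to (I - Q) a = r where r[i] = P(i -> 0):
  [3/4, -7/16, -1/8] . (a_1, a_2, a_3) = 1/16
  [0, 1/2, -1/4] . (a_1, a_2, a_3) = 3/16
  [-3/16, -5/8, 1] . (a_1, a_2, a_3) = 1/16

Solving yields:
  a_1 = 4/7
  a_2 = 103/154
  a_3 = 181/308

Starting state is 3, so the absorption probability is a_3 = 181/308.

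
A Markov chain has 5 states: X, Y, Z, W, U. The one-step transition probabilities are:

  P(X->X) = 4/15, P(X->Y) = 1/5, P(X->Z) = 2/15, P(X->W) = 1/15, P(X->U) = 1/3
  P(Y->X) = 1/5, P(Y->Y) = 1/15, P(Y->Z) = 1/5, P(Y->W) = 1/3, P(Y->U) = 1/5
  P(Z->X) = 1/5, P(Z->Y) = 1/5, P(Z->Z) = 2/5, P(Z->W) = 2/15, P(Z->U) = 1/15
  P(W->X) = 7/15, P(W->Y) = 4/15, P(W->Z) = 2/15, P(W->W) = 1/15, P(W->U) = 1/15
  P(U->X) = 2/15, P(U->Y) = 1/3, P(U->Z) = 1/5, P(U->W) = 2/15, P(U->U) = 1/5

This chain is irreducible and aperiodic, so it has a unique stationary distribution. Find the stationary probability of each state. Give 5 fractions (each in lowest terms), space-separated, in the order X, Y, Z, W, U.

The stationary distribution satisfies pi = pi * P, i.e.:
  pi_X = 4/15*pi_X + 1/5*pi_Y + 1/5*pi_Z + 7/15*pi_W + 2/15*pi_U
  pi_Y = 1/5*pi_X + 1/15*pi_Y + 1/5*pi_Z + 4/15*pi_W + 1/3*pi_U
  pi_Z = 2/15*pi_X + 1/5*pi_Y + 2/5*pi_Z + 2/15*pi_W + 1/5*pi_U
  pi_W = 1/15*pi_X + 1/3*pi_Y + 2/15*pi_Z + 1/15*pi_W + 2/15*pi_U
  pi_U = 1/3*pi_X + 1/5*pi_Y + 1/15*pi_Z + 1/15*pi_W + 1/5*pi_U
with normalization: pi_X + pi_Y + pi_Z + pi_W + pi_U = 1.

Using the first 4 balance equations plus normalization, the linear system A*pi = b is:
  [-11/15, 1/5, 1/5, 7/15, 2/15] . pi = 0
  [1/5, -14/15, 1/5, 4/15, 1/3] . pi = 0
  [2/15, 1/5, -3/5, 2/15, 1/5] . pi = 0
  [1/15, 1/3, 2/15, -14/15, 2/15] . pi = 0
  [1, 1, 1, 1, 1] . pi = 1

Solving yields:
  pi_X = 6079/24954
  pi_Y = 5161/24954
  pi_Z = 5423/24954
  pi_W = 3707/24954
  pi_U = 764/4159

Verification (pi * P):
  6079/24954*4/15 + 5161/24954*1/5 + 5423/24954*1/5 + 3707/24954*7/15 + 764/4159*2/15 = 6079/24954 = pi_X  (ok)
  6079/24954*1/5 + 5161/24954*1/15 + 5423/24954*1/5 + 3707/24954*4/15 + 764/4159*1/3 = 5161/24954 = pi_Y  (ok)
  6079/24954*2/15 + 5161/24954*1/5 + 5423/24954*2/5 + 3707/24954*2/15 + 764/4159*1/5 = 5423/24954 = pi_Z  (ok)
  6079/24954*1/15 + 5161/24954*1/3 + 5423/24954*2/15 + 3707/24954*1/15 + 764/4159*2/15 = 3707/24954 = pi_W  (ok)
  6079/24954*1/3 + 5161/24954*1/5 + 5423/24954*1/15 + 3707/24954*1/15 + 764/4159*1/5 = 764/4159 = pi_U  (ok)

Answer: 6079/24954 5161/24954 5423/24954 3707/24954 764/4159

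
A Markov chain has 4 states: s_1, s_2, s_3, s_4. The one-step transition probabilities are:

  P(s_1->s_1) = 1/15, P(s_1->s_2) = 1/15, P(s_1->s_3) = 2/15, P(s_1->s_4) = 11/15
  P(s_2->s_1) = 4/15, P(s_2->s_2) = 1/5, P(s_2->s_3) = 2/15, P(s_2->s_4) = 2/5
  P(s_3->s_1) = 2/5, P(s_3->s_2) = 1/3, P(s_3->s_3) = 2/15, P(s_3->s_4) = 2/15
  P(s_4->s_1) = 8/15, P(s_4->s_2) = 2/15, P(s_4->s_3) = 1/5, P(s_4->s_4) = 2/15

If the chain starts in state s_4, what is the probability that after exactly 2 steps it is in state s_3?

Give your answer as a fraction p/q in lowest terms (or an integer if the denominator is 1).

Answer: 32/225

Derivation:
Computing P^2 by repeated multiplication:
P^1 =
  s_1: [1/15, 1/15, 2/15, 11/15]
  s_2: [4/15, 1/5, 2/15, 2/5]
  s_3: [2/5, 1/3, 2/15, 2/15]
  s_4: [8/15, 2/15, 1/5, 2/15]
P^2 =
  s_1: [7/15, 4/25, 41/225, 43/225]
  s_2: [76/225, 7/45, 4/25, 26/75]
  s_3: [6/25, 7/45, 32/225, 104/225]
  s_4: [2/9, 11/75, 32/225, 22/45]

(P^2)[s_4 -> s_3] = 32/225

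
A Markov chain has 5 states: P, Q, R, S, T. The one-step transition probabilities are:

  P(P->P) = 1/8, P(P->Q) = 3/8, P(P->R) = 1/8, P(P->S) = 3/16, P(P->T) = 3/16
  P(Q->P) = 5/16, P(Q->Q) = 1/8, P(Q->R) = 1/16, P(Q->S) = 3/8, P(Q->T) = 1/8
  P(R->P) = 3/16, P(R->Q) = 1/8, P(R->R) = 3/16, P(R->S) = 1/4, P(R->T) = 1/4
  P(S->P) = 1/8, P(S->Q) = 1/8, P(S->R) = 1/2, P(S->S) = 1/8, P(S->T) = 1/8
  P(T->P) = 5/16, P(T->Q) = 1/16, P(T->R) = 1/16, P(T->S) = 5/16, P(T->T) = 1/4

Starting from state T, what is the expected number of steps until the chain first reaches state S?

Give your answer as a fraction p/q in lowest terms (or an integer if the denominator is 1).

Answer: 16080/4583

Derivation:
Let h_i = expected steps to first reach S from state i.
Boundary: h_S = 0.
First-step equations for the other states:
  h_P = 1 + 1/8*h_P + 3/8*h_Q + 1/8*h_R + 3/16*h_S + 3/16*h_T
  h_Q = 1 + 5/16*h_P + 1/8*h_Q + 1/16*h_R + 3/8*h_S + 1/8*h_T
  h_R = 1 + 3/16*h_P + 1/8*h_Q + 3/16*h_R + 1/4*h_S + 1/4*h_T
  h_T = 1 + 5/16*h_P + 1/16*h_Q + 1/16*h_R + 5/16*h_S + 1/4*h_T

Substituting h_S = 0 and rearranging gives the linear system (I - Q) h = 1:
  [7/8, -3/8, -1/8, -3/16] . (h_P, h_Q, h_R, h_T) = 1
  [-5/16, 7/8, -1/16, -1/8] . (h_P, h_Q, h_R, h_T) = 1
  [-3/16, -1/8, 13/16, -1/4] . (h_P, h_Q, h_R, h_T) = 1
  [-5/16, -1/16, -1/16, 3/4] . (h_P, h_Q, h_R, h_T) = 1

Solving yields:
  h_P = 17536/4583
  h_Q = 15008/4583
  h_R = 16944/4583
  h_T = 16080/4583

Starting state is T, so the expected hitting time is h_T = 16080/4583.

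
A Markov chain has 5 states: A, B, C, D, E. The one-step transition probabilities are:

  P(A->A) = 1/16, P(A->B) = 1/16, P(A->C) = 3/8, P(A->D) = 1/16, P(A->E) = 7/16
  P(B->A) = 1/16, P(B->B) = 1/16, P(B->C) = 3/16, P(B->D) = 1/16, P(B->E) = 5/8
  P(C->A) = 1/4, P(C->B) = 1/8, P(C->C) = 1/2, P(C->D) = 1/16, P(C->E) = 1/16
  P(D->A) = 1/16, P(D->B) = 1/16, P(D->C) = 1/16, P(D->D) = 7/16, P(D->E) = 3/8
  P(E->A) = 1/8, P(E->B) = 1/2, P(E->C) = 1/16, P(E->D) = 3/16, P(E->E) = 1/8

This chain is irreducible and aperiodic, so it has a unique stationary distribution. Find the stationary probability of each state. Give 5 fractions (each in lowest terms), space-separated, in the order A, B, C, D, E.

Answer: 1177/9586 1953/9586 2153/9586 758/4793 2787/9586

Derivation:
The stationary distribution satisfies pi = pi * P, i.e.:
  pi_A = 1/16*pi_A + 1/16*pi_B + 1/4*pi_C + 1/16*pi_D + 1/8*pi_E
  pi_B = 1/16*pi_A + 1/16*pi_B + 1/8*pi_C + 1/16*pi_D + 1/2*pi_E
  pi_C = 3/8*pi_A + 3/16*pi_B + 1/2*pi_C + 1/16*pi_D + 1/16*pi_E
  pi_D = 1/16*pi_A + 1/16*pi_B + 1/16*pi_C + 7/16*pi_D + 3/16*pi_E
  pi_E = 7/16*pi_A + 5/8*pi_B + 1/16*pi_C + 3/8*pi_D + 1/8*pi_E
with normalization: pi_A + pi_B + pi_C + pi_D + pi_E = 1.

Using the first 4 balance equations plus normalization, the linear system A*pi = b is:
  [-15/16, 1/16, 1/4, 1/16, 1/8] . pi = 0
  [1/16, -15/16, 1/8, 1/16, 1/2] . pi = 0
  [3/8, 3/16, -1/2, 1/16, 1/16] . pi = 0
  [1/16, 1/16, 1/16, -9/16, 3/16] . pi = 0
  [1, 1, 1, 1, 1] . pi = 1

Solving yields:
  pi_A = 1177/9586
  pi_B = 1953/9586
  pi_C = 2153/9586
  pi_D = 758/4793
  pi_E = 2787/9586

Verification (pi * P):
  1177/9586*1/16 + 1953/9586*1/16 + 2153/9586*1/4 + 758/4793*1/16 + 2787/9586*1/8 = 1177/9586 = pi_A  (ok)
  1177/9586*1/16 + 1953/9586*1/16 + 2153/9586*1/8 + 758/4793*1/16 + 2787/9586*1/2 = 1953/9586 = pi_B  (ok)
  1177/9586*3/8 + 1953/9586*3/16 + 2153/9586*1/2 + 758/4793*1/16 + 2787/9586*1/16 = 2153/9586 = pi_C  (ok)
  1177/9586*1/16 + 1953/9586*1/16 + 2153/9586*1/16 + 758/4793*7/16 + 2787/9586*3/16 = 758/4793 = pi_D  (ok)
  1177/9586*7/16 + 1953/9586*5/8 + 2153/9586*1/16 + 758/4793*3/8 + 2787/9586*1/8 = 2787/9586 = pi_E  (ok)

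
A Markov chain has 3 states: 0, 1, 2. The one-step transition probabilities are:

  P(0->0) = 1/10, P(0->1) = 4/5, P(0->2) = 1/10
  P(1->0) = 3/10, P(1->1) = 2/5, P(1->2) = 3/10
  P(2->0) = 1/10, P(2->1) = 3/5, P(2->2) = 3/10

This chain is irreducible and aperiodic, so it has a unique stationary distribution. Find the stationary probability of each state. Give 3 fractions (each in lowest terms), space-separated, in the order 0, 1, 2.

The stationary distribution satisfies pi = pi * P, i.e.:
  pi_0 = 1/10*pi_0 + 3/10*pi_1 + 1/10*pi_2
  pi_1 = 4/5*pi_0 + 2/5*pi_1 + 3/5*pi_2
  pi_2 = 1/10*pi_0 + 3/10*pi_1 + 3/10*pi_2
with normalization: pi_0 + pi_1 + pi_2 = 1.

Using the first 2 balance equations plus normalization, the linear system A*pi = b is:
  [-9/10, 3/10, 1/10] . pi = 0
  [4/5, -3/5, 3/5] . pi = 0
  [1, 1, 1] . pi = 1

Solving yields:
  pi_0 = 6/29
  pi_1 = 31/58
  pi_2 = 15/58

Verification (pi * P):
  6/29*1/10 + 31/58*3/10 + 15/58*1/10 = 6/29 = pi_0  (ok)
  6/29*4/5 + 31/58*2/5 + 15/58*3/5 = 31/58 = pi_1  (ok)
  6/29*1/10 + 31/58*3/10 + 15/58*3/10 = 15/58 = pi_2  (ok)

Answer: 6/29 31/58 15/58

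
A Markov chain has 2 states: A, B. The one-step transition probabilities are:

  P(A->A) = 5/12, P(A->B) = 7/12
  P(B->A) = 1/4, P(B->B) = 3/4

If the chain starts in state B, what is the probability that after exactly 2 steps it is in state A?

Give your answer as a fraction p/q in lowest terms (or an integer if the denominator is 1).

Computing P^2 by repeated multiplication:
P^1 =
  A: [5/12, 7/12]
  B: [1/4, 3/4]
P^2 =
  A: [23/72, 49/72]
  B: [7/24, 17/24]

(P^2)[B -> A] = 7/24

Answer: 7/24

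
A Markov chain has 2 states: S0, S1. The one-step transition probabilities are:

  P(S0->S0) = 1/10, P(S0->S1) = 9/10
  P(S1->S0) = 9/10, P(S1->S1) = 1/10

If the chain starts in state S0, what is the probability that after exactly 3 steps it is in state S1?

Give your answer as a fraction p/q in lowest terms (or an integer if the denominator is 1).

Computing P^3 by repeated multiplication:
P^1 =
  S0: [1/10, 9/10]
  S1: [9/10, 1/10]
P^2 =
  S0: [41/50, 9/50]
  S1: [9/50, 41/50]
P^3 =
  S0: [61/250, 189/250]
  S1: [189/250, 61/250]

(P^3)[S0 -> S1] = 189/250

Answer: 189/250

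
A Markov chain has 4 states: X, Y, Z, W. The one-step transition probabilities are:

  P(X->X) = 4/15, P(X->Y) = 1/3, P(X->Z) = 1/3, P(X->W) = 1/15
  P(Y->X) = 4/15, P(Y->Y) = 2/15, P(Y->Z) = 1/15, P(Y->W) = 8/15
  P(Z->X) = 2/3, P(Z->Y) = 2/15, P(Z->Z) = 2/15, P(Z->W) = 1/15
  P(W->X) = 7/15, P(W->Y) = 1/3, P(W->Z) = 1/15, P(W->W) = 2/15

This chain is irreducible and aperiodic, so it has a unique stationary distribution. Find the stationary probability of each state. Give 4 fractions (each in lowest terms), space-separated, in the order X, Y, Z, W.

Answer: 77/204 59/238 64/357 93/476

Derivation:
The stationary distribution satisfies pi = pi * P, i.e.:
  pi_X = 4/15*pi_X + 4/15*pi_Y + 2/3*pi_Z + 7/15*pi_W
  pi_Y = 1/3*pi_X + 2/15*pi_Y + 2/15*pi_Z + 1/3*pi_W
  pi_Z = 1/3*pi_X + 1/15*pi_Y + 2/15*pi_Z + 1/15*pi_W
  pi_W = 1/15*pi_X + 8/15*pi_Y + 1/15*pi_Z + 2/15*pi_W
with normalization: pi_X + pi_Y + pi_Z + pi_W = 1.

Using the first 3 balance equations plus normalization, the linear system A*pi = b is:
  [-11/15, 4/15, 2/3, 7/15] . pi = 0
  [1/3, -13/15, 2/15, 1/3] . pi = 0
  [1/3, 1/15, -13/15, 1/15] . pi = 0
  [1, 1, 1, 1] . pi = 1

Solving yields:
  pi_X = 77/204
  pi_Y = 59/238
  pi_Z = 64/357
  pi_W = 93/476

Verification (pi * P):
  77/204*4/15 + 59/238*4/15 + 64/357*2/3 + 93/476*7/15 = 77/204 = pi_X  (ok)
  77/204*1/3 + 59/238*2/15 + 64/357*2/15 + 93/476*1/3 = 59/238 = pi_Y  (ok)
  77/204*1/3 + 59/238*1/15 + 64/357*2/15 + 93/476*1/15 = 64/357 = pi_Z  (ok)
  77/204*1/15 + 59/238*8/15 + 64/357*1/15 + 93/476*2/15 = 93/476 = pi_W  (ok)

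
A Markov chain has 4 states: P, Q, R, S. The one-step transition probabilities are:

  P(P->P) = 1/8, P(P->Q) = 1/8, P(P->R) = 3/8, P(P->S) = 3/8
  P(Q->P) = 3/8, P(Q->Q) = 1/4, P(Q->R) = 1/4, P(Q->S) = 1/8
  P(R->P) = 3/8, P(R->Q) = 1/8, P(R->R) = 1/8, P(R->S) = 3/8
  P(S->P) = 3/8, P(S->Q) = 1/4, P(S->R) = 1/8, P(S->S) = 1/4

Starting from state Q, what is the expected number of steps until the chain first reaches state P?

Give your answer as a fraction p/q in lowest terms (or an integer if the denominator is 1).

Answer: 8/3

Derivation:
Let h_i = expected steps to first reach P from state i.
Boundary: h_P = 0.
First-step equations for the other states:
  h_Q = 1 + 3/8*h_P + 1/4*h_Q + 1/4*h_R + 1/8*h_S
  h_R = 1 + 3/8*h_P + 1/8*h_Q + 1/8*h_R + 3/8*h_S
  h_S = 1 + 3/8*h_P + 1/4*h_Q + 1/8*h_R + 1/4*h_S

Substituting h_P = 0 and rearranging gives the linear system (I - Q) h = 1:
  [3/4, -1/4, -1/8] . (h_Q, h_R, h_S) = 1
  [-1/8, 7/8, -3/8] . (h_Q, h_R, h_S) = 1
  [-1/4, -1/8, 3/4] . (h_Q, h_R, h_S) = 1

Solving yields:
  h_Q = 8/3
  h_R = 8/3
  h_S = 8/3

Starting state is Q, so the expected hitting time is h_Q = 8/3.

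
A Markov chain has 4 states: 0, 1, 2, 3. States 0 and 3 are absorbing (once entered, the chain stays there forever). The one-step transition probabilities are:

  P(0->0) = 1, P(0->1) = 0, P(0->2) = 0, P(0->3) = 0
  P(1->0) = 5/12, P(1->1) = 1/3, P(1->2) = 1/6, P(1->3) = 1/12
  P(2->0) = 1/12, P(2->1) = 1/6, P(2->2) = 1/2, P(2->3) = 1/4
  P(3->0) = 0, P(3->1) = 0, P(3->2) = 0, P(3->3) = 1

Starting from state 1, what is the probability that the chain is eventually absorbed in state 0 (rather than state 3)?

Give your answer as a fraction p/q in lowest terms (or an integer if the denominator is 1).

Let a_i = P(absorbed in 0 | start in state i).
Boundary conditions: a_0 = 1, a_3 = 0.
For each transient state i, a_i = sum_j P(i->j) * a_j:
  a_1 = 5/12*a_0 + 1/3*a_1 + 1/6*a_2 + 1/12*a_3
  a_2 = 1/12*a_0 + 1/6*a_1 + 1/2*a_2 + 1/4*a_3

Substituting a_0 = 1 and a_3 = 0, rearrange to (I - Q) a = r where r[i] = P(i -> 0):
  [2/3, -1/6] . (a_1, a_2) = 5/12
  [-1/6, 1/2] . (a_1, a_2) = 1/12

Solving yields:
  a_1 = 8/11
  a_2 = 9/22

Starting state is 1, so the absorption probability is a_1 = 8/11.

Answer: 8/11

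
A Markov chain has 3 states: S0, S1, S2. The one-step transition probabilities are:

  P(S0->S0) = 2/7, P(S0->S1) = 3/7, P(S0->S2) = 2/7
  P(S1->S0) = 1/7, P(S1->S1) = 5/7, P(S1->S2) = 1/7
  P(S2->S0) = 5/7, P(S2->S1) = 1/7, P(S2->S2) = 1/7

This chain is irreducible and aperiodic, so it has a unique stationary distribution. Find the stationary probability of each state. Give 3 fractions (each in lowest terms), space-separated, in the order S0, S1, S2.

Answer: 11/38 10/19 7/38

Derivation:
The stationary distribution satisfies pi = pi * P, i.e.:
  pi_S0 = 2/7*pi_S0 + 1/7*pi_S1 + 5/7*pi_S2
  pi_S1 = 3/7*pi_S0 + 5/7*pi_S1 + 1/7*pi_S2
  pi_S2 = 2/7*pi_S0 + 1/7*pi_S1 + 1/7*pi_S2
with normalization: pi_S0 + pi_S1 + pi_S2 = 1.

Using the first 2 balance equations plus normalization, the linear system A*pi = b is:
  [-5/7, 1/7, 5/7] . pi = 0
  [3/7, -2/7, 1/7] . pi = 0
  [1, 1, 1] . pi = 1

Solving yields:
  pi_S0 = 11/38
  pi_S1 = 10/19
  pi_S2 = 7/38

Verification (pi * P):
  11/38*2/7 + 10/19*1/7 + 7/38*5/7 = 11/38 = pi_S0  (ok)
  11/38*3/7 + 10/19*5/7 + 7/38*1/7 = 10/19 = pi_S1  (ok)
  11/38*2/7 + 10/19*1/7 + 7/38*1/7 = 7/38 = pi_S2  (ok)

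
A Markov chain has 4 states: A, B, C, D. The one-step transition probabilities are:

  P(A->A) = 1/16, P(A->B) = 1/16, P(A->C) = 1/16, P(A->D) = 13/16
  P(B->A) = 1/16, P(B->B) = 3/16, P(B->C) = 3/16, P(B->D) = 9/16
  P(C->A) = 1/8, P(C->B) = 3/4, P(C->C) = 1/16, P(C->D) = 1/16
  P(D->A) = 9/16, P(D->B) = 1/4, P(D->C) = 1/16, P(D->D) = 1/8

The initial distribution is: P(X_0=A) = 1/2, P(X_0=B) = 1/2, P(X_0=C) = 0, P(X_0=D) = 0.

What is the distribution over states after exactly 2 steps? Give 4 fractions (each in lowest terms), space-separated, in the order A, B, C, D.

Answer: 53/128 75/256 5/64 55/256

Derivation:
Propagating the distribution step by step (d_{t+1} = d_t * P):
d_0 = (A=1/2, B=1/2, C=0, D=0)
  d_1[A] = 1/2*1/16 + 1/2*1/16 + 0*1/8 + 0*9/16 = 1/16
  d_1[B] = 1/2*1/16 + 1/2*3/16 + 0*3/4 + 0*1/4 = 1/8
  d_1[C] = 1/2*1/16 + 1/2*3/16 + 0*1/16 + 0*1/16 = 1/8
  d_1[D] = 1/2*13/16 + 1/2*9/16 + 0*1/16 + 0*1/8 = 11/16
d_1 = (A=1/16, B=1/8, C=1/8, D=11/16)
  d_2[A] = 1/16*1/16 + 1/8*1/16 + 1/8*1/8 + 11/16*9/16 = 53/128
  d_2[B] = 1/16*1/16 + 1/8*3/16 + 1/8*3/4 + 11/16*1/4 = 75/256
  d_2[C] = 1/16*1/16 + 1/8*3/16 + 1/8*1/16 + 11/16*1/16 = 5/64
  d_2[D] = 1/16*13/16 + 1/8*9/16 + 1/8*1/16 + 11/16*1/8 = 55/256
d_2 = (A=53/128, B=75/256, C=5/64, D=55/256)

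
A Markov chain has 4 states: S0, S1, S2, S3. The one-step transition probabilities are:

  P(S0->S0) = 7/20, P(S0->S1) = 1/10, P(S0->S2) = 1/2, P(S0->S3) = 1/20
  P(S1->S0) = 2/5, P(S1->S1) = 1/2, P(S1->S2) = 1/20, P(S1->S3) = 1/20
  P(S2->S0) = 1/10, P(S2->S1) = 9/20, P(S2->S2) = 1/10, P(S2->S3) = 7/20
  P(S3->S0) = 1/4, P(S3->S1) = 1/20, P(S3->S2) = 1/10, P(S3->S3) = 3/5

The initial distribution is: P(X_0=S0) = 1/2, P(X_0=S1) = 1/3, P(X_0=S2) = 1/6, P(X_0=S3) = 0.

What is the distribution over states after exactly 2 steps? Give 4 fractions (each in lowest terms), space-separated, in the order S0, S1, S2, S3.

Propagating the distribution step by step (d_{t+1} = d_t * P):
d_0 = (S0=1/2, S1=1/3, S2=1/6, S3=0)
  d_1[S0] = 1/2*7/20 + 1/3*2/5 + 1/6*1/10 + 0*1/4 = 13/40
  d_1[S1] = 1/2*1/10 + 1/3*1/2 + 1/6*9/20 + 0*1/20 = 7/24
  d_1[S2] = 1/2*1/2 + 1/3*1/20 + 1/6*1/10 + 0*1/10 = 17/60
  d_1[S3] = 1/2*1/20 + 1/3*1/20 + 1/6*7/20 + 0*3/5 = 1/10
d_1 = (S0=13/40, S1=7/24, S2=17/60, S3=1/10)
  d_2[S0] = 13/40*7/20 + 7/24*2/5 + 17/60*1/10 + 1/10*1/4 = 227/800
  d_2[S1] = 13/40*1/10 + 7/24*1/2 + 17/60*9/20 + 1/10*1/20 = 373/1200
  d_2[S2] = 13/40*1/2 + 7/24*1/20 + 17/60*1/10 + 1/10*1/10 = 517/2400
  d_2[S3] = 13/40*1/20 + 7/24*1/20 + 17/60*7/20 + 1/10*3/5 = 19/100
d_2 = (S0=227/800, S1=373/1200, S2=517/2400, S3=19/100)

Answer: 227/800 373/1200 517/2400 19/100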